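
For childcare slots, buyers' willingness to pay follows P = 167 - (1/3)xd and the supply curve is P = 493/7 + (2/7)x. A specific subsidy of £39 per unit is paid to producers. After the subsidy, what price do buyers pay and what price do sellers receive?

Buyers pay £94; sellers receive £133

Pre-subsidy: 167 - (1/3)x = 493/7 + (2/7)x gives x* = 156 and P* = 115.
With the subsidy, sellers receive Ps = Pb + 39 for each unit, where Pb is the price buyers pay.
On the curves, Pb = 167 - (1/3)x and Ps = 493/7 + (2/7)x; the wedge Ps − Pb = 39 gives 493/7 + (2/7)x − (167 - (1/3)x) = 39, so x' = 219.
Then Pb = 167 − (1/3)·219 = 94 and Ps = 493/7 + (2/7)·219 = 133.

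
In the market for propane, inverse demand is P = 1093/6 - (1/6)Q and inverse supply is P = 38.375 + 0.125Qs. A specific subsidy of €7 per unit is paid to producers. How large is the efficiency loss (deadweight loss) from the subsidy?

Pre-subsidy: 1093/6 - (1/6)Q = 38.375 + 0.125Q gives Q* = 493 and P* = 100.
With the subsidy, sellers receive Ps = Pb + 7 for each unit, where Pb is the price buyers pay.
On the curves, Pb = 1093/6 - (1/6)Q and Ps = 38.375 + 0.125Q; the wedge Ps − Pb = 7 gives 38.375 + 0.125Q − (1093/6 - (1/6)Q) = 7, so Q' = 517.
Then Pb = 1093/6 − (1/6)·517 = 96 and Ps = 38.375 + 0.125·517 = 103.
The subsidy expands output by 517 − 493 = 24 past the efficient level; on those units the gap between marginal cost and willingness to pay runs from 0 up to 7.
DWL = ½ × 7 × 24 = 84.

Deadweight loss = €84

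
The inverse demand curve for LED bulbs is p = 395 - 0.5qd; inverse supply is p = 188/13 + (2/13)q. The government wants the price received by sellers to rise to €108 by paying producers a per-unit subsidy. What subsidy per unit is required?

At a seller price of 108, quantity supplied is -94 + 6.5·108 = 608.
Buyers absorb 608 only when they pay pb = 395 − 0.5·608 = 91.
s = ps − pb = 108 − 91 = 17.

Required subsidy s = €17 per unit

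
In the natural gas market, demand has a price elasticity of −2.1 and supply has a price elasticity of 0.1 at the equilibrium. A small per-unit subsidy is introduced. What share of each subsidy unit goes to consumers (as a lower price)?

Consumer share = 1/22

For a small subsidy around the equilibrium, the benefit split depends on the relative slopes, which at a point are proportional to the elasticities.
Buyer share = εs/(εs + |εd|) = 0.1/(0.1 + 2.1) = 1/22; seller share = |εd|/(εs + |εd|) = 21/22.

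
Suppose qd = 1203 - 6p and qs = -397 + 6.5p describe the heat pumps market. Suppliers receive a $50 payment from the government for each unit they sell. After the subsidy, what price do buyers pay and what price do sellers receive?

Pre-subsidy: 1203 - 6p = -397 + 6.5p gives p* = 128, q* = 435.
With the subsidy, sellers receive ps = pb + 50 for each unit, where pb is the price buyers pay.
Supply in terms of pb becomes qs = -397 + 6.5(pb + 50) = -72 + 6.5pb. Setting this equal to demand: 1203 - 6pb = -72 + 6.5pb, so pb = 102.
Sellers receive ps = 102 + 50 = 152; q' = 1203 − 6·102 = 591.

Buyers pay $102; sellers receive $152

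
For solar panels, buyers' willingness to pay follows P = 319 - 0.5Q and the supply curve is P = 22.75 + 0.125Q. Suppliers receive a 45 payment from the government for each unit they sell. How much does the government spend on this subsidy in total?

Pre-subsidy: 319 - 0.5Q = 22.75 + 0.125Q gives Q* = 474 and P* = 82.
With the subsidy, sellers receive Ps = Pb + 45 for each unit, where Pb is the price buyers pay.
On the curves, Pb = 319 - 0.5Q and Ps = 22.75 + 0.125Q; the wedge Ps − Pb = 45 gives 22.75 + 0.125Q − (319 - 0.5Q) = 45, so Q' = 546.
Then Pb = 319 − 0.5·546 = 46 and Ps = 22.75 + 0.125·546 = 91.
Government outlay = subsidy × quantity = 45 × 546 = 24570.

Government cost = 24570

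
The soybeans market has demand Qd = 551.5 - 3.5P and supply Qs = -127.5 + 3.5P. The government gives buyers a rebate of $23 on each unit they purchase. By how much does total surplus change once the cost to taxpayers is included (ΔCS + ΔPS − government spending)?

Pre-subsidy: 551.5 - 3.5P = -127.5 + 3.5P gives P* = 97, Q* = 212.
With the rebate, buyers effectively pay Pb = Ps − 23, where Ps is the price sellers receive.
Demand in terms of Ps becomes Qd = 551.5 − 3.5(Ps − 23) = 632 - 3.5Ps. Setting this equal to supply: 632 - 3.5Ps = -127.5 + 3.5Ps, so Ps = 108.5.
Buyers pay Pb = 108.5 − 23 = 85.5; Q' = -127.5 + 3.5·108.5 = 252.25.
ΔCS = ½(212 + 252.25)(97 − 85.5) = 2669.4375; ΔPS = ½(212 + 252.25)(108.5 − 97) = 2669.4375.
Government spending = 23 × 252.25 = 5801.75.
Net change = 2669.4375 + 2669.4375 − 5801.75 = -462.875. The loss equals the DWL triangle ½·23·40.25.

Net change in total surplus = -$462.875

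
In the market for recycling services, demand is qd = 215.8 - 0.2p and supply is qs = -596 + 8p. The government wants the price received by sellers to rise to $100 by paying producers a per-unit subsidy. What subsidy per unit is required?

At a seller price of 100, quantity supplied is -596 + 8·100 = 204.
Buyers absorb 204 only when they pay pb with 215.8 − 0.2·pb = 204, i.e. pb = 59.
s = ps − pb = 100 − 59 = 41.

Required subsidy s = $41 per unit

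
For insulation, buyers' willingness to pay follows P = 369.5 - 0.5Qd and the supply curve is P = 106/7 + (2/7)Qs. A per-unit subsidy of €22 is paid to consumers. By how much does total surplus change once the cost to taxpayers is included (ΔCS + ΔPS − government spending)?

Net change in total surplus = -€308

Pre-subsidy: 369.5 - 0.5Q = 106/7 + (2/7)Q gives Q* = 451 and P* = 144.
With the rebate, buyers effectively pay Pb = Ps − 22, where Ps is the price sellers receive.
On the curves, Pb = 369.5 - 0.5Q and Ps = 106/7 + (2/7)Q; the wedge Ps − Pb = 22 gives 106/7 + (2/7)Q − (369.5 - 0.5Q) = 22, so Q' = 479.
Then Pb = 369.5 − 0.5·479 = 130 and Ps = 106/7 + (2/7)·479 = 152.
ΔCS = ½(451 + 479)(144 − 130) = 6510; ΔPS = ½(451 + 479)(152 − 144) = 3720.
Government spending = 22 × 479 = 10538.
Net change = 6510 + 3720 − 10538 = -308. The loss equals the DWL triangle ½·22·28.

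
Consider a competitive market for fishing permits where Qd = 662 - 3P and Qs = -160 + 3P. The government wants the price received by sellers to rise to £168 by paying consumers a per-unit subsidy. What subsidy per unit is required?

Required subsidy s = £62 per unit

At a seller price of 168, quantity supplied is -160 + 3·168 = 344.
Buyers absorb 344 only when they pay Pb with 662 − 3·Pb = 344, i.e. Pb = 106.
s = Ps − Pb = 168 − 106 = 62.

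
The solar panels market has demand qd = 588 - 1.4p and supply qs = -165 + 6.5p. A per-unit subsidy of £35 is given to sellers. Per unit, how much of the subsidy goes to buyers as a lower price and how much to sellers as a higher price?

Pre-subsidy: 588 - 1.4p = -165 + 6.5p gives p* = 7530/79, q* = 35910/79.
With the subsidy, sellers receive ps = pb + 35 for each unit, where pb is the price buyers pay.
Supply in terms of pb becomes qs = -165 + 6.5(pb + 35) = 62.5 + 6.5pb. Setting this equal to demand: 588 - 1.4pb = 62.5 + 6.5pb, so pb = 5255/79.
Sellers receive ps = 5255/79 + 35 = 8020/79; q' = 588 − 1.4·(5255/79) = 39095/79.
Buyers' price falls by p* − pb = 7530/79 − 5255/79 = 2275/79; sellers' price rises by ps − p* = 8020/79 − 7530/79 = 490/79.

Buyers gain 2275/79 per unit; sellers gain 490/79 per unit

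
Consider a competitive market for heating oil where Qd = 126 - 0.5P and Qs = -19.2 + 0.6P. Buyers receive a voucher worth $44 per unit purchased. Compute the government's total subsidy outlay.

Pre-subsidy: 126 - 0.5P = -19.2 + 0.6P gives P* = 132, Q* = 60.
With the rebate, buyers effectively pay Pb = Ps − 44, where Ps is the price sellers receive.
Demand in terms of Ps becomes Qd = 126 − 0.5(Ps − 44) = 148 - 0.5Ps. Setting this equal to supply: 148 - 0.5Ps = -19.2 + 0.6Ps, so Ps = 152.
Buyers pay Pb = 152 − 44 = 108; Q' = -19.2 + 0.6·152 = 72.
Government outlay = subsidy × quantity = 44 × 72 = 3168.

Government cost = $3168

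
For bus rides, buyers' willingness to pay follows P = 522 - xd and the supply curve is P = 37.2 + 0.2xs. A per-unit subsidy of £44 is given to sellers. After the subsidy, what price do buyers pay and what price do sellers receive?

Pre-subsidy: 522 - x = 37.2 + 0.2x gives x* = 404 and P* = 118.
With the subsidy, sellers receive Ps = Pb + 44 for each unit, where Pb is the price buyers pay.
On the curves, Pb = 522 - x and Ps = 37.2 + 0.2x; the wedge Ps − Pb = 44 gives 37.2 + 0.2x − (522 - x) = 44, so x' = 1322/3.
Then Pb = 522 − 1·(1322/3) = 244/3 and Ps = 37.2 + 0.2·(1322/3) = 376/3.

Buyers pay 244/3; sellers receive 376/3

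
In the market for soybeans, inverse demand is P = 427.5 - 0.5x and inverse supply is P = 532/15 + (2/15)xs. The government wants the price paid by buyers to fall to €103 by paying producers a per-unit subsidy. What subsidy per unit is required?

At a buyer price of 103, quantity demanded is 855 − 2·103 = 649.
Sellers supply 649 only when they receive Ps = 532/15 + (2/15)·649 = 122.
s = Ps − Pb = 122 − 103 = 19.

Required subsidy s = €19 per unit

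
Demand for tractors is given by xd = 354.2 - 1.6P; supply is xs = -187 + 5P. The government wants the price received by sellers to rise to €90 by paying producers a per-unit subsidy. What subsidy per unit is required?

Required subsidy s = €33 per unit

At a seller price of 90, quantity supplied is -187 + 5·90 = 263.
Buyers absorb 263 only when they pay Pb with 354.2 − 1.6·Pb = 263, i.e. Pb = 57.
s = Ps − Pb = 90 − 57 = 33.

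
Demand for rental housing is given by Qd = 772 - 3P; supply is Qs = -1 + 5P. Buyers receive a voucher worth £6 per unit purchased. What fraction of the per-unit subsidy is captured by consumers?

Consumer share = 0.625

Pre-subsidy: 772 - 3P = -1 + 5P gives P* = 96.625, Q* = 482.125.
With the rebate, buyers effectively pay Pb = Ps − 6, where Ps is the price sellers receive.
Demand in terms of Ps becomes Qd = 772 − 3(Ps − 6) = 790 - 3Ps. Setting this equal to supply: 790 - 3Ps = -1 + 5Ps, so Ps = 98.875.
Buyers pay Pb = 98.875 − 6 = 92.875; Q' = -1 + 5·98.875 = 493.375.
Buyers' price falls by P* − Pb = 96.625 − 92.875 = 3.75; sellers' price rises by Ps − P* = 98.875 − 96.625 = 2.25.
So consumers capture 3.75/6 = 0.625 of each unit of subsidy.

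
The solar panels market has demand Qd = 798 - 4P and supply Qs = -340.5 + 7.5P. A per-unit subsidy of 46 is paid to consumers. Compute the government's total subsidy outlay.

Pre-subsidy: 798 - 4P = -340.5 + 7.5P gives P* = 99, Q* = 402.
With the rebate, buyers effectively pay Pb = Ps − 46, where Ps is the price sellers receive.
Demand in terms of Ps becomes Qd = 798 − 4(Ps − 46) = 982 - 4Ps. Setting this equal to supply: 982 - 4Ps = -340.5 + 7.5Ps, so Ps = 115.
Buyers pay Pb = 115 − 46 = 69; Q' = -340.5 + 7.5·115 = 522.
Government outlay = subsidy × quantity = 46 × 522 = 24012.

Government cost = 24012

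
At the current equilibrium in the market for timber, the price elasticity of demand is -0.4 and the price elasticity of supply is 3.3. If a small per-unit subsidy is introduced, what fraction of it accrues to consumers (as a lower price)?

For a small subsidy around the equilibrium, the benefit split depends on the relative slopes, which at a point are proportional to the elasticities.
Buyer share = εs/(εs + |εd|) = 3.3/(3.3 + 0.4) = 33/37; seller share = |εd|/(εs + |εd|) = 4/37.

Consumer share = 33/37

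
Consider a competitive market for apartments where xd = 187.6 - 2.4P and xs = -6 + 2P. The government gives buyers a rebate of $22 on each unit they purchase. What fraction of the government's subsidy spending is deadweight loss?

DWL / government spending = 6/53

Pre-subsidy: 187.6 - 2.4P = -6 + 2P gives P* = 44, x* = 82.
With the rebate, buyers effectively pay Pb = Ps − 22, where Ps is the price sellers receive.
Demand in terms of Ps becomes xd = 187.6 − 2.4(Ps − 22) = 240.4 - 2.4Ps. Setting this equal to supply: 240.4 - 2.4Ps = -6 + 2Ps, so Ps = 56.
Buyers pay Pb = 56 − 22 = 34; x' = -6 + 2·56 = 106.
ΔCS = ½(82 + 106)(44 − 34) = 940; ΔPS = ½(82 + 106)(56 − 44) = 1128.
Government spending = 22 × 106 = 2332.
DWL = ½ × 22 × (106 − 82) = 264; fraction = 264 / 2332 = 6/53.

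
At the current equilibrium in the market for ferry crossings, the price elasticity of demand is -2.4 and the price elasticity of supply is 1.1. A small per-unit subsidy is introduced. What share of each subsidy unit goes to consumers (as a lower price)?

Consumer share = 11/35

For a small subsidy around the equilibrium, the benefit split depends on the relative slopes, which at a point are proportional to the elasticities.
Buyer share = εs/(εs + |εd|) = 1.1/(1.1 + 2.4) = 11/35; seller share = |εd|/(εs + |εd|) = 24/35.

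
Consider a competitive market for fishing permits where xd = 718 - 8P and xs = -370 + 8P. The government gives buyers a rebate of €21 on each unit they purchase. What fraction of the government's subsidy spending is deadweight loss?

Pre-subsidy: 718 - 8P = -370 + 8P gives P* = 68, x* = 174.
With the rebate, buyers effectively pay Pb = Ps − 21, where Ps is the price sellers receive.
Demand in terms of Ps becomes xd = 718 − 8(Ps − 21) = 886 - 8Ps. Setting this equal to supply: 886 - 8Ps = -370 + 8Ps, so Ps = 78.5.
Buyers pay Pb = 78.5 − 21 = 57.5; x' = -370 + 8·78.5 = 258.
ΔCS = ½(174 + 258)(68 − 57.5) = 2268; ΔPS = ½(174 + 258)(78.5 − 68) = 2268.
Government spending = 21 × 258 = 5418.
DWL = ½ × 21 × (258 − 174) = 882; fraction = 882 / 5418 = 7/43.

DWL / government spending = 7/43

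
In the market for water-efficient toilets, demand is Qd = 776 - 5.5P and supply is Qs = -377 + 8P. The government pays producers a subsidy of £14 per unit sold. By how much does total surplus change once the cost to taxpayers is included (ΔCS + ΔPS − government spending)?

Pre-subsidy: 776 - 5.5P = -377 + 8P gives P* = 2306/27, Q* = 8269/27.
With the subsidy, sellers receive Ps = Pb + 14 for each unit, where Pb is the price buyers pay.
Supply in terms of Pb becomes Qs = -377 + 8(Pb + 14) = -265 + 8Pb. Setting this equal to demand: 776 - 5.5Pb = -265 + 8Pb, so Pb = 694/9.
Sellers receive Ps = 694/9 + 14 = 820/9; Q' = 776 − 5.5·(694/9) = 3167/9.
ΔCS = ½(8269/27 + 3167/9)(2306/27 − 694/9) = 1990240/729; ΔPS = ½(8269/27 + 3167/9)(820/9 − 2306/27) = 1368290/729.
Government spending = 14 × 3167/9 = 44338/9.
Net change = 1990240/729 + 1368290/729 − 44338/9 = -8624/27. The loss equals the DWL triangle ½·14·1232/27.

Net change in total surplus = -8624/27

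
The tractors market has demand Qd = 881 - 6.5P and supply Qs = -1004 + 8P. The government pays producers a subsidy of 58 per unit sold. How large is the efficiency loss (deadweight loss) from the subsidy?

Pre-subsidy: 881 - 6.5P = -1004 + 8P gives P* = 130, Q* = 36.
With the subsidy, sellers receive Ps = Pb + 58 for each unit, where Pb is the price buyers pay.
Supply in terms of Pb becomes Qs = -1004 + 8(Pb + 58) = -540 + 8Pb. Setting this equal to demand: 881 - 6.5Pb = -540 + 8Pb, so Pb = 98.
Sellers receive Ps = 98 + 58 = 156; Q' = 881 − 6.5·98 = 244.
The subsidy expands output by 244 − 36 = 208 past the efficient level; on those units the gap between marginal cost and willingness to pay runs from 0 up to 58.
DWL = ½ × 58 × 208 = 6032.

Deadweight loss = 6032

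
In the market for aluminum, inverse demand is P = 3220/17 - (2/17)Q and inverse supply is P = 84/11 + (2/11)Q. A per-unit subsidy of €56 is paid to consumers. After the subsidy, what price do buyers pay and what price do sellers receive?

Pre-subsidy: 3220/17 - (2/17)Q = 84/11 + (2/11)Q gives Q* = 607 and P* = 118.
With the rebate, buyers effectively pay Pb = Ps − 56, where Ps is the price sellers receive.
On the curves, Pb = 3220/17 - (2/17)Q and Ps = 84/11 + (2/11)Q; the wedge Ps − Pb = 56 gives 84/11 + (2/11)Q − (3220/17 - (2/17)Q) = 56, so Q' = 794.
Then Pb = 3220/17 − (2/17)·794 = 96 and Ps = 84/11 + (2/11)·794 = 152.

Buyers pay €96; sellers receive €152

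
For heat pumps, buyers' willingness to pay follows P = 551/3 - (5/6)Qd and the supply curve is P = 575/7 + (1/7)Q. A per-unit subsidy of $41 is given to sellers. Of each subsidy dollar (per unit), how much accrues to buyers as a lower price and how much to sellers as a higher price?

Buyers gain $35 per unit; sellers gain $6 per unit

Pre-subsidy: 551/3 - (5/6)Q = 575/7 + (1/7)Q gives Q* = 104 and P* = 97.
With the subsidy, sellers receive Ps = Pb + 41 for each unit, where Pb is the price buyers pay.
On the curves, Pb = 551/3 - (5/6)Q and Ps = 575/7 + (1/7)Q; the wedge Ps − Pb = 41 gives 575/7 + (1/7)Q − (551/3 - (5/6)Q) = 41, so Q' = 146.
Then Pb = 551/3 − (5/6)·146 = 62 and Ps = 575/7 + (1/7)·146 = 103.
Buyers' price falls by P* − Pb = 97 − 62 = 35; sellers' price rises by Ps − P* = 103 − 97 = 6.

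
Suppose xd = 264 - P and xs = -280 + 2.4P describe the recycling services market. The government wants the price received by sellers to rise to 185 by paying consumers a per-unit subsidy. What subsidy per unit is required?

At a seller price of 185, quantity supplied is -280 + 2.4·185 = 164.
Buyers absorb 164 only when they pay Pb with 264 − 1·Pb = 164, i.e. Pb = 100.
s = Ps − Pb = 185 − 100 = 85.

Required subsidy s = 85 per unit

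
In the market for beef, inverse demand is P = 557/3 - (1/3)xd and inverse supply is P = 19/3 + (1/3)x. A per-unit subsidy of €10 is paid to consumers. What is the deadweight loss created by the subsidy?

Deadweight loss = €75

Pre-subsidy: 557/3 - (1/3)x = 19/3 + (1/3)x gives x* = 269 and P* = 96.
With the rebate, buyers effectively pay Pb = Ps − 10, where Ps is the price sellers receive.
On the curves, Pb = 557/3 - (1/3)x and Ps = 19/3 + (1/3)x; the wedge Ps − Pb = 10 gives 19/3 + (1/3)x − (557/3 - (1/3)x) = 10, so x' = 284.
Then Pb = 557/3 − (1/3)·284 = 91 and Ps = 19/3 + (1/3)·284 = 101.
The subsidy expands output by 284 − 269 = 15 past the efficient level; on those units the gap between marginal cost and willingness to pay runs from 0 up to 10.
DWL = ½ × 10 × 15 = 75.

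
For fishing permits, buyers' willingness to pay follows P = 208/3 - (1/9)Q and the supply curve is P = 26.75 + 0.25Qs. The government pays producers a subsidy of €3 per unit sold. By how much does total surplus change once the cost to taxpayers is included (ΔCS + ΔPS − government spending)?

Pre-subsidy: 208/3 - (1/9)Q = 26.75 + 0.25Q gives Q* = 1533/13 and P* = 731/13.
With the subsidy, sellers receive Ps = Pb + 3 for each unit, where Pb is the price buyers pay.
On the curves, Pb = 208/3 - (1/9)Q and Ps = 26.75 + 0.25Q; the wedge Ps − Pb = 3 gives 26.75 + 0.25Q − (208/3 - (1/9)Q) = 3, so Q' = 1641/13.
Then Pb = 208/3 − (1/9)·(1641/13) = 719/13 and Ps = 26.75 + 0.25·(1641/13) = 758/13.
ΔCS = ½(1533/13 + 1641/13)(731/13 − 719/13) = 19044/169; ΔPS = ½(1533/13 + 1641/13)(758/13 − 731/13) = 42849/169.
Government spending = 3 × 1641/13 = 4923/13.
Net change = 19044/169 + 42849/169 − 4923/13 = -162/13. The loss equals the DWL triangle ½·3·108/13.

Net change in total surplus = -162/13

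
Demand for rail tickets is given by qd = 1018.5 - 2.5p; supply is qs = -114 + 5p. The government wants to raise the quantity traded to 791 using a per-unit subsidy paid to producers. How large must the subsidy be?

At q = 791, invert demand for the buyer price: pb = (1018.5 − 791)/2.5 = 91; invert supply for the seller price: ps = (791 − (-114))/5 = 181.
The subsidy must fill the gap: s = ps − pb = 181 − 91 = 90.

Required subsidy s = 90 per unit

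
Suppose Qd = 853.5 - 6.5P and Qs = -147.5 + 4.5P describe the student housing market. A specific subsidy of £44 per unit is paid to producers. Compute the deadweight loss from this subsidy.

Deadweight loss = £2574

Pre-subsidy: 853.5 - 6.5P = -147.5 + 4.5P gives P* = 91, Q* = 262.
With the subsidy, sellers receive Ps = Pb + 44 for each unit, where Pb is the price buyers pay.
Supply in terms of Pb becomes Qs = -147.5 + 4.5(Pb + 44) = 50.5 + 4.5Pb. Setting this equal to demand: 853.5 - 6.5Pb = 50.5 + 4.5Pb, so Pb = 73.
Sellers receive Ps = 73 + 44 = 117; Q' = 853.5 − 6.5·73 = 379.
The subsidy expands output by 379 − 262 = 117 past the efficient level; on those units the gap between marginal cost and willingness to pay runs from 0 up to 44.
DWL = ½ × 44 × 117 = 2574.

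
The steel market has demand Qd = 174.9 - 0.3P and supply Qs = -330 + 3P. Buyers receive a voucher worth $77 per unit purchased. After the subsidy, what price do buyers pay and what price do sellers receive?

Pre-subsidy: 174.9 - 0.3P = -330 + 3P gives P* = 153, Q* = 129.
With the rebate, buyers effectively pay Pb = Ps − 77, where Ps is the price sellers receive.
Demand in terms of Ps becomes Qd = 174.9 − 0.3(Ps − 77) = 198 - 0.3Ps. Setting this equal to supply: 198 - 0.3Ps = -330 + 3Ps, so Ps = 160.
Buyers pay Pb = 160 − 77 = 83; Q' = -330 + 3·160 = 150.

Buyers pay $83; sellers receive $160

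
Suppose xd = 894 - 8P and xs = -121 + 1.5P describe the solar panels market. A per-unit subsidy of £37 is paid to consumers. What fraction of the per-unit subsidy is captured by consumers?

Pre-subsidy: 894 - 8P = -121 + 1.5P gives P* = 2030/19, x* = 746/19.
With the rebate, buyers effectively pay Pb = Ps − 37, where Ps is the price sellers receive.
Demand in terms of Ps becomes xd = 894 − 8(Ps − 37) = 1190 - 8Ps. Setting this equal to supply: 1190 - 8Ps = -121 + 1.5Ps, so Ps = 138.
Buyers pay Pb = 138 − 37 = 101; x' = -121 + 1.5·138 = 86.
Buyers' price falls by P* − Pb = 2030/19 − 101 = 111/19; sellers' price rises by Ps − P* = 138 − 2030/19 = 592/19.
So consumers capture (111/19)/37 = 3/19 of each unit of subsidy.

Consumer share = 3/19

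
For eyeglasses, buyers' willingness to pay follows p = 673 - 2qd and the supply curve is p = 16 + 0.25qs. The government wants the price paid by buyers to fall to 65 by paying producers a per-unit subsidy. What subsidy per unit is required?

At a buyer price of 65, quantity demanded is 336.5 − 0.5·65 = 304.
Sellers supply 304 only when they receive ps = 16 + 0.25·304 = 92.
s = ps − pb = 92 − 65 = 27.

Required subsidy s = 27 per unit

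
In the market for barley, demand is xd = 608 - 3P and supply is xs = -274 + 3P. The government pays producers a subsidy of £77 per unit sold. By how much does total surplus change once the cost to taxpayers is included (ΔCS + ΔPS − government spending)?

Pre-subsidy: 608 - 3P = -274 + 3P gives P* = 147, x* = 167.
With the subsidy, sellers receive Ps = Pb + 77 for each unit, where Pb is the price buyers pay.
Supply in terms of Pb becomes xs = -274 + 3(Pb + 77) = -43 + 3Pb. Setting this equal to demand: 608 - 3Pb = -43 + 3Pb, so Pb = 108.5.
Sellers receive Ps = 108.5 + 77 = 185.5; x' = 608 − 3·108.5 = 282.5.
ΔCS = ½(167 + 282.5)(147 − 108.5) = 8652.875; ΔPS = ½(167 + 282.5)(185.5 − 147) = 8652.875.
Government spending = 77 × 282.5 = 21752.5.
Net change = 8652.875 + 8652.875 − 21752.5 = -4446.75. The loss equals the DWL triangle ½·77·115.5.

Net change in total surplus = -£4446.75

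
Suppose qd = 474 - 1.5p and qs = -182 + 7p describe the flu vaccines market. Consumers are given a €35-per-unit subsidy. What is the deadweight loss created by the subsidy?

Deadweight loss = 25725/34

Pre-subsidy: 474 - 1.5p = -182 + 7p gives p* = 1312/17, q* = 6090/17.
With the rebate, buyers effectively pay pb = ps − 35, where ps is the price sellers receive.
Demand in terms of ps becomes qd = 474 − 1.5(ps − 35) = 526.5 - 1.5ps. Setting this equal to supply: 526.5 - 1.5ps = -182 + 7ps, so ps = 1417/17.
Buyers pay pb = 1417/17 − 35 = 822/17; q' = -182 + 7·(1417/17) = 6825/17.
The subsidy expands output by 6825/17 − 6090/17 = 735/17 past the efficient level; on those units the gap between marginal cost and willingness to pay runs from 0 up to 35.
DWL = ½ × 35 × 735/17 = 25725/34.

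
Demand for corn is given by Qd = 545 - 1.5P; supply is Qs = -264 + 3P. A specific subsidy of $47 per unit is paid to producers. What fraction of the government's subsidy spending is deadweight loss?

Pre-subsidy: 545 - 1.5P = -264 + 3P gives P* = 1618/9, Q* = 826/3.
With the subsidy, sellers receive Ps = Pb + 47 for each unit, where Pb is the price buyers pay.
Supply in terms of Pb becomes Qs = -264 + 3(Pb + 47) = -123 + 3Pb. Setting this equal to demand: 545 - 1.5Pb = -123 + 3Pb, so Pb = 1336/9.
Sellers receive Ps = 1336/9 + 47 = 1759/9; Q' = 545 − 1.5·(1336/9) = 967/3.
ΔCS = ½(826/3 + 967/3)(1618/9 − 1336/9) = 84271/9; ΔPS = ½(826/3 + 967/3)(1759/9 − 1618/9) = 84271/18.
Government spending = 47 × 967/3 = 45449/3.
DWL = ½ × 47 × (967/3 − 826/3) = 1104.5; fraction = 1104.5 / (45449/3) = 141/1934.

DWL / government spending = 141/1934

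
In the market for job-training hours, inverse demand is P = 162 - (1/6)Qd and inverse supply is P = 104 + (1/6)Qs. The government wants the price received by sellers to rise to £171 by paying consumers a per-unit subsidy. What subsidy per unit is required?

Required subsidy s = £76 per unit

At a seller price of 171, quantity supplied is -624 + 6·171 = 402.
Buyers absorb 402 only when they pay Pb = 162 − (1/6)·402 = 95.
s = Ps − Pb = 171 − 95 = 76.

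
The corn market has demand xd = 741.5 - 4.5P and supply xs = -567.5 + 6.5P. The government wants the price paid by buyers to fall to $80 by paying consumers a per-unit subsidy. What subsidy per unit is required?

Required subsidy s = $66 per unit

At a buyer price of 80, quantity demanded is 741.5 − 4.5·80 = 381.5.
Sellers supply 381.5 only when they receive Ps with -567.5 + 6.5·Ps = 381.5, i.e. Ps = 146.
s = Ps − Pb = 146 − 80 = 66.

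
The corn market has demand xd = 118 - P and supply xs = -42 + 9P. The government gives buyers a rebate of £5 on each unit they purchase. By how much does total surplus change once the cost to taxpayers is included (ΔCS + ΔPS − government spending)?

Net change in total surplus = -£11.25

Pre-subsidy: 118 - P = -42 + 9P gives P* = 16, x* = 102.
With the rebate, buyers effectively pay Pb = Ps − 5, where Ps is the price sellers receive.
Demand in terms of Ps becomes xd = 118 − 1(Ps − 5) = 123 - Ps. Setting this equal to supply: 123 - Ps = -42 + 9Ps, so Ps = 16.5.
Buyers pay Pb = 16.5 − 5 = 11.5; x' = -42 + 9·16.5 = 106.5.
ΔCS = ½(102 + 106.5)(16 − 11.5) = 469.125; ΔPS = ½(102 + 106.5)(16.5 − 16) = 52.125.
Government spending = 5 × 106.5 = 532.5.
Net change = 469.125 + 52.125 − 532.5 = -11.25. The loss equals the DWL triangle ½·5·4.5.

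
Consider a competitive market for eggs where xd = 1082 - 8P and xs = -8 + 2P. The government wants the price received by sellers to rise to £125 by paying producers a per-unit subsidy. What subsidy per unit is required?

At a seller price of 125, quantity supplied is -8 + 2·125 = 242.
Buyers absorb 242 only when they pay Pb with 1082 − 8·Pb = 242, i.e. Pb = 105.
s = Ps − Pb = 125 − 105 = 20.

Required subsidy s = £20 per unit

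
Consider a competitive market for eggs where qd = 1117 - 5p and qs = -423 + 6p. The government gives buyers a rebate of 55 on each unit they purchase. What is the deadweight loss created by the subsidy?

Deadweight loss = 4125

Pre-subsidy: 1117 - 5p = -423 + 6p gives p* = 140, q* = 417.
With the rebate, buyers effectively pay pb = ps − 55, where ps is the price sellers receive.
Demand in terms of ps becomes qd = 1117 − 5(ps − 55) = 1392 - 5ps. Setting this equal to supply: 1392 - 5ps = -423 + 6ps, so ps = 165.
Buyers pay pb = 165 − 55 = 110; q' = -423 + 6·165 = 567.
The subsidy expands output by 567 − 417 = 150 past the efficient level; on those units the gap between marginal cost and willingness to pay runs from 0 up to 55.
DWL = ½ × 55 × 150 = 4125.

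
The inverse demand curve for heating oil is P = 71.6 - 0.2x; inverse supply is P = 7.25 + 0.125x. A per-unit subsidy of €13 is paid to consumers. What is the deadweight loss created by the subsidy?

Pre-subsidy: 71.6 - 0.2x = 7.25 + 0.125x gives x* = 198 and P* = 32.
With the rebate, buyers effectively pay Pb = Ps − 13, where Ps is the price sellers receive.
On the curves, Pb = 71.6 - 0.2x and Ps = 7.25 + 0.125x; the wedge Ps − Pb = 13 gives 7.25 + 0.125x − (71.6 - 0.2x) = 13, so x' = 238.
Then Pb = 71.6 − 0.2·238 = 24 and Ps = 7.25 + 0.125·238 = 37.
The subsidy expands output by 238 − 198 = 40 past the efficient level; on those units the gap between marginal cost and willingness to pay runs from 0 up to 13.
DWL = ½ × 13 × 40 = 260.

Deadweight loss = €260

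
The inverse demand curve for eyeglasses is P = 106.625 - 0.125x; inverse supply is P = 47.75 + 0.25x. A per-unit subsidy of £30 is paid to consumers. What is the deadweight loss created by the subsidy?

Deadweight loss = £1200

Pre-subsidy: 106.625 - 0.125x = 47.75 + 0.25x gives x* = 157 and P* = 87.
With the rebate, buyers effectively pay Pb = Ps − 30, where Ps is the price sellers receive.
On the curves, Pb = 106.625 - 0.125x and Ps = 47.75 + 0.25x; the wedge Ps − Pb = 30 gives 47.75 + 0.25x − (106.625 - 0.125x) = 30, so x' = 237.
Then Pb = 106.625 − 0.125·237 = 77 and Ps = 47.75 + 0.25·237 = 107.
The subsidy expands output by 237 − 157 = 80 past the efficient level; on those units the gap between marginal cost and willingness to pay runs from 0 up to 30.
DWL = ½ × 30 × 80 = 1200.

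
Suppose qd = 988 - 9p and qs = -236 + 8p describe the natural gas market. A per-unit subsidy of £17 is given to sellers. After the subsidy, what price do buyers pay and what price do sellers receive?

Buyers pay £64; sellers receive £81

Pre-subsidy: 988 - 9p = -236 + 8p gives p* = 72, q* = 340.
With the subsidy, sellers receive ps = pb + 17 for each unit, where pb is the price buyers pay.
Supply in terms of pb becomes qs = -236 + 8(pb + 17) = -100 + 8pb. Setting this equal to demand: 988 - 9pb = -100 + 8pb, so pb = 64.
Sellers receive ps = 64 + 17 = 81; q' = 988 − 9·64 = 412.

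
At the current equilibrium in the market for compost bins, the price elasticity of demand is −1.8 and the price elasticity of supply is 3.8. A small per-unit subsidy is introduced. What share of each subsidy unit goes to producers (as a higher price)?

For a small subsidy around the equilibrium, the benefit split depends on the relative slopes, which at a point are proportional to the elasticities.
Buyer share = εs/(εs + |εd|) = 3.8/(3.8 + 1.8) = 19/28; seller share = |εd|/(εs + |εd|) = 9/28.
So producers capture 9/28 of the subsidy.

Producer share = 9/28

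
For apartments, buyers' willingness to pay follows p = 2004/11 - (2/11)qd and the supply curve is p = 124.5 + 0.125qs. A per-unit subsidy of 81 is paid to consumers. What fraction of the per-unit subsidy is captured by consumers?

Consumer share = 16/27

Pre-subsidy: 2004/11 - (2/11)q = 124.5 + 0.125q gives q* = 188 and p* = 148.
With the rebate, buyers effectively pay pb = ps − 81, where ps is the price sellers receive.
On the curves, pb = 2004/11 - (2/11)q and ps = 124.5 + 0.125q; the wedge ps − pb = 81 gives 124.5 + 0.125q − (2004/11 - (2/11)q) = 81, so q' = 452.
Then pb = 2004/11 − (2/11)·452 = 100 and ps = 124.5 + 0.125·452 = 181.
Buyers' price falls by p* − pb = 148 − 100 = 48; sellers' price rises by ps − p* = 181 − 148 = 33.
So consumers capture 48/81 = 16/27 of each unit of subsidy.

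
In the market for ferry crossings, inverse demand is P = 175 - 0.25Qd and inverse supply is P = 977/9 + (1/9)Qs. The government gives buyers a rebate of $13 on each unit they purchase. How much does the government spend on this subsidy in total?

Pre-subsidy: 175 - 0.25Q = 977/9 + (1/9)Q gives Q* = 184 and P* = 129.
With the rebate, buyers effectively pay Pb = Ps − 13, where Ps is the price sellers receive.
On the curves, Pb = 175 - 0.25Q and Ps = 977/9 + (1/9)Q; the wedge Ps − Pb = 13 gives 977/9 + (1/9)Q − (175 - 0.25Q) = 13, so Q' = 220.
Then Pb = 175 − 0.25·220 = 120 and Ps = 977/9 + (1/9)·220 = 133.
Government outlay = subsidy × quantity = 13 × 220 = 2860.

Government cost = $2860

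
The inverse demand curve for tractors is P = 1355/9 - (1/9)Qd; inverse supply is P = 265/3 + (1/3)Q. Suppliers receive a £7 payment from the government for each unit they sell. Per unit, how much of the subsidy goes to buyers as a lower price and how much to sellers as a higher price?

Buyers gain £1.75 per unit; sellers gain £5.25 per unit

Pre-subsidy: 1355/9 - (1/9)Q = 265/3 + (1/3)Q gives Q* = 140 and P* = 135.
With the subsidy, sellers receive Ps = Pb + 7 for each unit, where Pb is the price buyers pay.
On the curves, Pb = 1355/9 - (1/9)Q and Ps = 265/3 + (1/3)Q; the wedge Ps − Pb = 7 gives 265/3 + (1/3)Q − (1355/9 - (1/9)Q) = 7, so Q' = 155.75.
Then Pb = 1355/9 − (1/9)·155.75 = 133.25 and Ps = 265/3 + (1/3)·155.75 = 140.25.
Buyers' price falls by P* − Pb = 135 − 133.25 = 1.75; sellers' price rises by Ps − P* = 140.25 − 135 = 5.25.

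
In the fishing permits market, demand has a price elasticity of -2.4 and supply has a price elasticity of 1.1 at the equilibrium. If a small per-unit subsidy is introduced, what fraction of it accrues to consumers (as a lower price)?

For a small subsidy around the equilibrium, the benefit split depends on the relative slopes, which at a point are proportional to the elasticities.
Buyer share = εs/(εs + |εd|) = 1.1/(1.1 + 2.4) = 11/35; seller share = |εd|/(εs + |εd|) = 24/35.

Consumer share = 11/35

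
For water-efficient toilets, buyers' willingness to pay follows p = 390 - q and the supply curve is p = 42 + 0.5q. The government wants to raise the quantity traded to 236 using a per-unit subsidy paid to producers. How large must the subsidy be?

At q = 236, from the demand curve buyers pay pb = 390 − 1·236 = 154; from the supply curve sellers need ps = 42 + 0.5·236 = 160.
The subsidy must fill the gap: s = ps − pb = 160 − 154 = 6.

Required subsidy s = 6 per unit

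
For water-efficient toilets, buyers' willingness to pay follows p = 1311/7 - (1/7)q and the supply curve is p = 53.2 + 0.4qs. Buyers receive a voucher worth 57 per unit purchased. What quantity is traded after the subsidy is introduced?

Pre-subsidy: 1311/7 - (1/7)q = 53.2 + 0.4q gives q* = 247 and p* = 152.
With the rebate, buyers effectively pay pb = ps − 57, where ps is the price sellers receive.
On the curves, pb = 1311/7 - (1/7)q and ps = 53.2 + 0.4q; the wedge ps − pb = 57 gives 53.2 + 0.4q − (1311/7 - (1/7)q) = 57, so q' = 352.
Then pb = 1311/7 − (1/7)·352 = 137 and ps = 53.2 + 0.4·352 = 194.

q' = 352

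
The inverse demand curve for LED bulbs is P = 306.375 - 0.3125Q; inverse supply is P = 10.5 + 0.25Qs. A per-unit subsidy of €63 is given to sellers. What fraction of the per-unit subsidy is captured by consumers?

Pre-subsidy: 306.375 - 0.3125Q = 10.5 + 0.25Q gives Q* = 526 and P* = 142.
With the subsidy, sellers receive Ps = Pb + 63 for each unit, where Pb is the price buyers pay.
On the curves, Pb = 306.375 - 0.3125Q and Ps = 10.5 + 0.25Q; the wedge Ps − Pb = 63 gives 10.5 + 0.25Q − (306.375 - 0.3125Q) = 63, so Q' = 638.
Then Pb = 306.375 − 0.3125·638 = 107 and Ps = 10.5 + 0.25·638 = 170.
Buyers' price falls by P* − Pb = 142 − 107 = 35; sellers' price rises by Ps − P* = 170 − 142 = 28.
So consumers capture 35/63 = 5/9 of each unit of subsidy.

Consumer share = 5/9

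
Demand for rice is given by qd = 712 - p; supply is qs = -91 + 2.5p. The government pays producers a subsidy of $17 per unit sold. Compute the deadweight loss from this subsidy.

Pre-subsidy: 712 - p = -91 + 2.5p gives p* = 1606/7, q* = 3378/7.
With the subsidy, sellers receive ps = pb + 17 for each unit, where pb is the price buyers pay.
Supply in terms of pb becomes qs = -91 + 2.5(pb + 17) = -48.5 + 2.5pb. Setting this equal to demand: 712 - pb = -48.5 + 2.5pb, so pb = 1521/7.
Sellers receive ps = 1521/7 + 17 = 1640/7; q' = 712 − 1·(1521/7) = 3463/7.
The subsidy expands output by 3463/7 − 3378/7 = 85/7 past the efficient level; on those units the gap between marginal cost and willingness to pay runs from 0 up to 17.
DWL = ½ × 17 × 85/7 = 1445/14.

Deadweight loss = 1445/14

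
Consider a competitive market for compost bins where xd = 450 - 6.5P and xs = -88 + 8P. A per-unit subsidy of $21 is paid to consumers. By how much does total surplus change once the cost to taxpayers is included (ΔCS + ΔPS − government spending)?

Net change in total surplus = -22932/29

Pre-subsidy: 450 - 6.5P = -88 + 8P gives P* = 1076/29, x* = 6056/29.
With the rebate, buyers effectively pay Pb = Ps − 21, where Ps is the price sellers receive.
Demand in terms of Ps becomes xd = 450 − 6.5(Ps − 21) = 586.5 - 6.5Ps. Setting this equal to supply: 586.5 - 6.5Ps = -88 + 8Ps, so Ps = 1349/29.
Buyers pay Pb = 1349/29 − 21 = 740/29; x' = -88 + 8·(1349/29) = 8240/29.
ΔCS = ½(6056/29 + 8240/29)(1076/29 − 740/29) = 2401728/841; ΔPS = ½(6056/29 + 8240/29)(1349/29 − 1076/29) = 1951404/841.
Government spending = 21 × 8240/29 = 173040/29.
Net change = 2401728/841 + 1951404/841 − 173040/29 = -22932/29. The loss equals the DWL triangle ½·21·2184/29.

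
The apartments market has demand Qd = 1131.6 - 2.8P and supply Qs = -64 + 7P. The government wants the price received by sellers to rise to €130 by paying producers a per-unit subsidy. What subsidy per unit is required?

At a seller price of 130, quantity supplied is -64 + 7·130 = 846.
Buyers absorb 846 only when they pay Pb with 1131.6 − 2.8·Pb = 846, i.e. Pb = 102.
s = Ps − Pb = 130 − 102 = 28.

Required subsidy s = €28 per unit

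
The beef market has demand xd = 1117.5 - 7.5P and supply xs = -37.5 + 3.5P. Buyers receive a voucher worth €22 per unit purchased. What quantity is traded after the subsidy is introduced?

x' = 382.5

Pre-subsidy: 1117.5 - 7.5P = -37.5 + 3.5P gives P* = 105, x* = 330.
With the rebate, buyers effectively pay Pb = Ps − 22, where Ps is the price sellers receive.
Demand in terms of Ps becomes xd = 1117.5 − 7.5(Ps − 22) = 1282.5 - 7.5Ps. Setting this equal to supply: 1282.5 - 7.5Ps = -37.5 + 3.5Ps, so Ps = 120.
Buyers pay Pb = 120 − 22 = 98; x' = -37.5 + 3.5·120 = 382.5.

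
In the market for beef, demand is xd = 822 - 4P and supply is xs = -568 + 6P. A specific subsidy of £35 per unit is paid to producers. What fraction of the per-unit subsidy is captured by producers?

Pre-subsidy: 822 - 4P = -568 + 6P gives P* = 139, x* = 266.
With the subsidy, sellers receive Ps = Pb + 35 for each unit, where Pb is the price buyers pay.
Supply in terms of Pb becomes xs = -568 + 6(Pb + 35) = -358 + 6Pb. Setting this equal to demand: 822 - 4Pb = -358 + 6Pb, so Pb = 118.
Sellers receive Ps = 118 + 35 = 153; x' = 822 − 4·118 = 350.
Buyers' price falls by P* − Pb = 139 − 118 = 21; sellers' price rises by Ps − P* = 153 − 139 = 14.
So producers capture 14/35 = 0.4 of each unit of subsidy.

Producer share = 0.4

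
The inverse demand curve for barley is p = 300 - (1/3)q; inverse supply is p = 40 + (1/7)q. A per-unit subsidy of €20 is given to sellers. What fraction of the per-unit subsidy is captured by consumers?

Pre-subsidy: 300 - (1/3)q = 40 + (1/7)q gives q* = 546 and p* = 118.
With the subsidy, sellers receive ps = pb + 20 for each unit, where pb is the price buyers pay.
On the curves, pb = 300 - (1/3)q and ps = 40 + (1/7)q; the wedge ps − pb = 20 gives 40 + (1/7)q − (300 - (1/3)q) = 20, so q' = 588.
Then pb = 300 − (1/3)·588 = 104 and ps = 40 + (1/7)·588 = 124.
Buyers' price falls by p* − pb = 118 − 104 = 14; sellers' price rises by ps − p* = 124 − 118 = 6.
So consumers capture 14/20 = 0.7 of each unit of subsidy.

Consumer share = 0.7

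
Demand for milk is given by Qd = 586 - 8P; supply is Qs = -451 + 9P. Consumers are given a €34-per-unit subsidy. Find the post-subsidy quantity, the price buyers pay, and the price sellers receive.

Pre-subsidy: 586 - 8P = -451 + 9P gives P* = 61, Q* = 98.
With the rebate, buyers effectively pay Pb = Ps − 34, where Ps is the price sellers receive.
Demand in terms of Ps becomes Qd = 586 − 8(Ps − 34) = 858 - 8Ps. Setting this equal to supply: 858 - 8Ps = -451 + 9Ps, so Ps = 77.
Buyers pay Pb = 77 − 34 = 43; Q' = -451 + 9·77 = 242.

Q' = 242; buyers pay €43; sellers receive €77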